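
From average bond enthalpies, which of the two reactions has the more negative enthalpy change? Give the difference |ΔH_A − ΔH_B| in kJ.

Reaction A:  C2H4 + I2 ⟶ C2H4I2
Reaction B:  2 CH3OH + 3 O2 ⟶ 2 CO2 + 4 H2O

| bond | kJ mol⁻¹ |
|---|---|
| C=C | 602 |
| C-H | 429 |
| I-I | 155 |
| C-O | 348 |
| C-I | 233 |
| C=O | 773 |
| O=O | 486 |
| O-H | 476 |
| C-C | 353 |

Reaction A:
  Bonds broken (reactants):
    C-H: 4 × 429 = 1716
    C=C: 1 × 602 = 602
    I-I: 1 × 155 = 155
    Σ(broken) = 2473 kJ
  Bonds formed (products):
    C-C: 1 × 353 = 353
    C-H: 4 × 429 = 1716
    C-I: 2 × 233 = 466
    Σ(formed) = 2535 kJ
  ΔH_A = 2473 − 2535 = −62 kJ
Reaction B:
  Bonds broken (reactants):
    C-H: 6 × 429 = 2574
    C-O: 2 × 348 = 696
    O-H: 2 × 476 = 952
    O=O: 3 × 486 = 1458
    Σ(broken) = 5680 kJ
  Bonds formed (products):
    C=O: 4 × 773 = 3092
    O-H: 8 × 476 = 3808
    Σ(formed) = 6900 kJ
  ΔH_B = 5680 − 6900 = −1220 kJ
ΔH_A − ΔH_B = +1158 kJ, so reaction B has the more negative ΔH; |ΔH_A − ΔH_B| = 1158 kJ.

Reaction B, by 1158 kJ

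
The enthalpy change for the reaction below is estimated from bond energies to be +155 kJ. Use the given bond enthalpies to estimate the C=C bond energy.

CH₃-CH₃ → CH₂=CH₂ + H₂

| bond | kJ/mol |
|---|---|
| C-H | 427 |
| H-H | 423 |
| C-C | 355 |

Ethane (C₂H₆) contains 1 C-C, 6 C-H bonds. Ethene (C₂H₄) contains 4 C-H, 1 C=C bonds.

D(C=C) ≈ 631 kJ/mol

Let D be the C=C bond energy.
Σ(broken) = 1×355 + 6×427 = 2917
Σ(formed) = 4×427 + 1×D + 1×423 = 2131 + D
ΔH = Σ(broken) − Σ(formed) = (2917) − (2131 + D) = +786 − D
Setting this equal to +155 kJ gives D = 631 kJ/mol.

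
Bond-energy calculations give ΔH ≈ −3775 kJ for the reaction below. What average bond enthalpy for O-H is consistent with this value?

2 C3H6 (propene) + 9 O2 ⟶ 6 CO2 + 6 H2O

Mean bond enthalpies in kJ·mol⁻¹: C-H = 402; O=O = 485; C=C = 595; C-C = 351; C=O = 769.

Let D be the O-H bond energy.
Σ(broken) = 2×351 + 12×402 + 2×595 + 9×485 = 11081
Σ(formed) = 12×769 + 12×D = 9228 + 12D
ΔH = Σ(broken) − Σ(formed) = (11081) − (9228 + 12D) = +1853 − 12D
Setting this equal to −3775 kJ gives 12D = 5628, so D = 469 kJ/mol.

D(O-H) ≈ 469 kJ/mol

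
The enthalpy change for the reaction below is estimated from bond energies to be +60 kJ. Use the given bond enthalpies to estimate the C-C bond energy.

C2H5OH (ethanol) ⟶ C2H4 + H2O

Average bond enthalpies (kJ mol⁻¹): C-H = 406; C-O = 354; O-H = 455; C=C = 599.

D(C-C) ≈ 354 kJ/mol

Let D be the C-C bond energy.
Σ(broken) = 1×D + 5×406 + 1×354 + 1×455 = 2839 + D
Σ(formed) = 4×406 + 1×599 + 2×455 = 3133
ΔH = Σ(broken) − Σ(formed) = (2839 + D) − (3133) = −294 + D
Setting this equal to +60 kJ gives D = 354 kJ/mol.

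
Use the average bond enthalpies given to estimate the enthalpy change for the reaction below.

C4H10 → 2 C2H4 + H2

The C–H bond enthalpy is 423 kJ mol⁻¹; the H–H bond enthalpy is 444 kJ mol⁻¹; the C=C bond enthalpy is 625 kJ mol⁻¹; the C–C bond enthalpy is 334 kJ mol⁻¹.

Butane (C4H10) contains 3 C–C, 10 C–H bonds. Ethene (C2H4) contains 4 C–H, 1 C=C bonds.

ΔH ≈ +154 kJ

Bonds broken (reactants):
  C–C: 3 × 334 = 1002
  C–H: 10 × 423 = 4230
  Σ(broken) = 5232 kJ
Bonds formed (products):
  C–H: 8 × 423 = 3384
  C=C: 2 × 625 = 1250
  H–H: 1 × 444 = 444
  Σ(formed) = 5078 kJ
ΔH = Σ(broken) − Σ(formed) = 5232 − 5078 = +154 kJ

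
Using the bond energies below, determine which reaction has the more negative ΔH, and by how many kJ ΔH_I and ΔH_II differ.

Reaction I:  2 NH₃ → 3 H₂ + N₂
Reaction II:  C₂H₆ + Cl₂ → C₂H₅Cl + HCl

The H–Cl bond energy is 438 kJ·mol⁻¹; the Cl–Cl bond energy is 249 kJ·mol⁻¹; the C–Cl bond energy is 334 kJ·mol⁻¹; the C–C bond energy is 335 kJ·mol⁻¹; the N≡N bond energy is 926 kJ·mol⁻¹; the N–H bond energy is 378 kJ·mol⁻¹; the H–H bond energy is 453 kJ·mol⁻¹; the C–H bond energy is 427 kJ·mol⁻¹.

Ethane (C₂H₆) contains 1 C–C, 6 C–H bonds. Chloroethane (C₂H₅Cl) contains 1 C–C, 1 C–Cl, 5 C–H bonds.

Reaction I:
  Bonds broken (reactants):
    N–H: 6 × 378 = 2268
    Σ(broken) = 2268 kJ
  Bonds formed (products):
    H–H: 3 × 453 = 1359
    N≡N: 1 × 926 = 926
    Σ(formed) = 2285 kJ
  ΔH_I = 2268 − 2285 = −17 kJ
Reaction II:
  Bonds broken (reactants):
    C–C: 1 × 335 = 335
    C–H: 6 × 427 = 2562
    Cl–Cl: 1 × 249 = 249
    Σ(broken) = 3146 kJ
  Bonds formed (products):
    C–C: 1 × 335 = 335
    C–Cl: 1 × 334 = 334
    C–H: 5 × 427 = 2135
    H–Cl: 1 × 438 = 438
    Σ(formed) = 3242 kJ
  ΔH_II = 3146 − 3242 = −96 kJ
ΔH_I − ΔH_II = +79 kJ, so reaction II has the more negative ΔH; |ΔH_I − ΔH_II| = 79 kJ.

Reaction II, by 79 kJ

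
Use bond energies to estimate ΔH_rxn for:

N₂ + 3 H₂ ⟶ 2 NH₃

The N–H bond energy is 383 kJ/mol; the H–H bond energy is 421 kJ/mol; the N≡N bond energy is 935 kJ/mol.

Bonds broken (reactants):
  H–H: 3 × 421 = 1263
  N≡N: 1 × 935 = 935
  Σ(broken) = 2198 kJ
Bonds formed (products):
  N–H: 6 × 383 = 2298
  Σ(formed) = 2298 kJ
ΔH = Σ(broken) − Σ(formed) = 2198 − 2298 = −100 kJ

ΔH ≈ −100 kJ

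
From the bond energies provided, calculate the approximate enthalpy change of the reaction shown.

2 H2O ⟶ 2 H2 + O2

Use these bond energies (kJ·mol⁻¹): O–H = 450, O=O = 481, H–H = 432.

ΔH ≈ +455 kJ

Bonds broken (reactants):
  O–H: 4 × 450 = 1800
  Σ(broken) = 1800 kJ
Bonds formed (products):
  H–H: 2 × 432 = 864
  O=O: 1 × 481 = 481
  Σ(formed) = 1345 kJ
ΔH = Σ(broken) − Σ(formed) = 1800 − 1345 = +455 kJ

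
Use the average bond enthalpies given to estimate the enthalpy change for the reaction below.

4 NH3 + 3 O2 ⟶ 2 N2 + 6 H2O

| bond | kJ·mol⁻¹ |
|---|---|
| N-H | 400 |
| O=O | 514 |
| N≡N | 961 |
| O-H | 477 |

Bonds broken (reactants):
  N-H: 12 × 400 = 4800
  O=O: 3 × 514 = 1542
  Σ(broken) = 6342 kJ
Bonds formed (products):
  N≡N: 2 × 961 = 1922
  O-H: 12 × 477 = 5724
  Σ(formed) = 7646 kJ
ΔH = Σ(broken) − Σ(formed) = 6342 − 7646 = −1304 kJ

ΔH ≈ −1304 kJ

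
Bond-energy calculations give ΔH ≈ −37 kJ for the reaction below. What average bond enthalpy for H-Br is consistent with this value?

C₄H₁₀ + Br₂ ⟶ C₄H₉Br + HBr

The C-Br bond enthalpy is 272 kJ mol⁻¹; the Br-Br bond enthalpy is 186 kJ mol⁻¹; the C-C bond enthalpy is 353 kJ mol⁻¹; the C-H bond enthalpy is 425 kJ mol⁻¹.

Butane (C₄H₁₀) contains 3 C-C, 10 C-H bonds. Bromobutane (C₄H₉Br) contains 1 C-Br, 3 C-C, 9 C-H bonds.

Let D be the H-Br bond energy.
Σ(broken) = 1×186 + 3×353 + 10×425 = 5495
Σ(formed) = 1×272 + 3×353 + 9×425 + 1×D = 5156 + D
ΔH = Σ(broken) − Σ(formed) = (5495) − (5156 + D) = +339 − D
Setting this equal to −37 kJ gives D = 376 kJ/mol.

D(H-Br) ≈ 376 kJ/mol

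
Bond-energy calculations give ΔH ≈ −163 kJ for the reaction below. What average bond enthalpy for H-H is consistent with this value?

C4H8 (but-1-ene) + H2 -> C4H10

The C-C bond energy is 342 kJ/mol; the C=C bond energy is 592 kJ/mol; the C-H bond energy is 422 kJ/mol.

D(H-H) ≈ 431 kJ/mol

Let D be the H-H bond energy.
Σ(broken) = 2×342 + 8×422 + 1×592 + 1×D = 4652 + D
Σ(formed) = 3×342 + 10×422 = 5246
ΔH = Σ(broken) − Σ(formed) = (4652 + D) − (5246) = −594 + D
Setting this equal to −163 kJ gives D = 431 kJ/mol.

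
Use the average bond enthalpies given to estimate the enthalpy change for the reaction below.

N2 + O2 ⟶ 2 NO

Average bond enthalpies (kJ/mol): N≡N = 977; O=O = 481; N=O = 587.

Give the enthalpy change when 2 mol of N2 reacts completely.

Bonds broken (reactants):
  N≡N: 1 × 977 = 977
  O=O: 1 × 481 = 481
  Σ(broken) = 1458 kJ
Bonds formed (products):
  N=O: 2 × 587 = 1174
  Σ(formed) = 1174 kJ
ΔH = Σ(broken) − Σ(formed) = 1458 − 1174 = +284 kJ
For 2× the reaction as written: 2 × (+284) = +568 kJ

ΔH = +568 kJ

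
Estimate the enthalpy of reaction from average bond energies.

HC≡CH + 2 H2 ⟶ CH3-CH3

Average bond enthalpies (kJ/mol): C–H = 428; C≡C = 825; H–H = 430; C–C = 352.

ΔH ≈ −379 kJ

Bonds broken (reactants):
  C≡C: 1 × 825 = 825
  C–H: 2 × 428 = 856
  H–H: 2 × 430 = 860
  Σ(broken) = 2541 kJ
Bonds formed (products):
  C–C: 1 × 352 = 352
  C–H: 6 × 428 = 2568
  Σ(formed) = 2920 kJ
ΔH = Σ(broken) − Σ(formed) = 2541 − 2920 = −379 kJ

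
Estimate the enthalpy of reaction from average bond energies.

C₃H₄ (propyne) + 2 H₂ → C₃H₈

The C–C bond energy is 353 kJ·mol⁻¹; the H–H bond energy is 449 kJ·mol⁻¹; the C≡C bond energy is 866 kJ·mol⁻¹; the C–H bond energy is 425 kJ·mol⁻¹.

ΔH ≈ −289 kJ

Bonds broken (reactants):
  C≡C: 1 × 866 = 866
  C–C: 1 × 353 = 353
  C–H: 4 × 425 = 1700
  H–H: 2 × 449 = 898
  Σ(broken) = 3817 kJ
Bonds formed (products):
  C–C: 2 × 353 = 706
  C–H: 8 × 425 = 3400
  Σ(formed) = 4106 kJ
ΔH = Σ(broken) − Σ(formed) = 3817 − 4106 = −289 kJ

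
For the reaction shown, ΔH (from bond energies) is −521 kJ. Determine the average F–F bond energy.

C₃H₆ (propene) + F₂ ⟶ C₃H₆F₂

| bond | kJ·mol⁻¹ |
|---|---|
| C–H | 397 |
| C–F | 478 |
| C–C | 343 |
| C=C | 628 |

Let D be the F–F bond energy.
Σ(broken) = 1×343 + 6×397 + 1×628 + 1×D = 3353 + D
Σ(formed) = 2×343 + 2×478 + 6×397 = 4024
ΔH = Σ(broken) − Σ(formed) = (3353 + D) − (4024) = −671 + D
Setting this equal to −521 kJ gives D = 150 kJ/mol.

D(F–F) ≈ 150 kJ/mol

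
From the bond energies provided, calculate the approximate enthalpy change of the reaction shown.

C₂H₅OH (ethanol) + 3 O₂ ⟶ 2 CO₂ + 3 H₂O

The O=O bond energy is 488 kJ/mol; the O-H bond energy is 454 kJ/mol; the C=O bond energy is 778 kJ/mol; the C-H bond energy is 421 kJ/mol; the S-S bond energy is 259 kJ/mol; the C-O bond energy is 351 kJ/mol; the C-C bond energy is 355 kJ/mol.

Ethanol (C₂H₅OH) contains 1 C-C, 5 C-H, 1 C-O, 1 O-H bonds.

Bonds broken (reactants):
  C-C: 1 × 355 = 355
  C-H: 5 × 421 = 2105
  C-O: 1 × 351 = 351
  O-H: 1 × 454 = 454
  O=O: 3 × 488 = 1464
  Σ(broken) = 4729 kJ
Bonds formed (products):
  C=O: 4 × 778 = 3112
  O-H: 6 × 454 = 2724
  Σ(formed) = 5836 kJ
ΔH = Σ(broken) − Σ(formed) = 4729 − 5836 = −1107 kJ

ΔH ≈ −1107 kJ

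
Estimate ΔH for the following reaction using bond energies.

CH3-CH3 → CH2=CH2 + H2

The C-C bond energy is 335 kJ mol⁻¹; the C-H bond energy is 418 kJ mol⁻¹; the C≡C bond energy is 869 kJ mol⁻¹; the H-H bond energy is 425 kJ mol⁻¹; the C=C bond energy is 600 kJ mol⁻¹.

Bonds broken (reactants):
  C-C: 1 × 335 = 335
  C-H: 6 × 418 = 2508
  Σ(broken) = 2843 kJ
Bonds formed (products):
  C-H: 4 × 418 = 1672
  C=C: 1 × 600 = 600
  H-H: 1 × 425 = 425
  Σ(formed) = 2697 kJ
ΔH = Σ(broken) − Σ(formed) = 2843 − 2697 = +146 kJ

ΔH ≈ +146 kJ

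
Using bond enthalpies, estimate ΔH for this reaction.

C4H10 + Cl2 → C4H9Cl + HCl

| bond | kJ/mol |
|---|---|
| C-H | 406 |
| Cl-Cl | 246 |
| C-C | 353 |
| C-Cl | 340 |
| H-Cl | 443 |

ΔH ≈ −131 kJ

Bonds broken (reactants):
  C-C: 3 × 353 = 1059
  C-H: 10 × 406 = 4060
  Cl-Cl: 1 × 246 = 246
  Σ(broken) = 5365 kJ
Bonds formed (products):
  C-C: 3 × 353 = 1059
  C-Cl: 1 × 340 = 340
  C-H: 9 × 406 = 3654
  H-Cl: 1 × 443 = 443
  Σ(formed) = 5496 kJ
ΔH = Σ(broken) − Σ(formed) = 5365 − 5496 = −131 kJ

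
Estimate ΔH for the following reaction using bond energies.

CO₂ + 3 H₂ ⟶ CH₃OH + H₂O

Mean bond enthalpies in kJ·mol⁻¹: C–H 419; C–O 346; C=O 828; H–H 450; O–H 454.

Bonds broken (reactants):
  C=O: 2 × 828 = 1656
  H–H: 3 × 450 = 1350
  Σ(broken) = 3006 kJ
Bonds formed (products):
  C–H: 3 × 419 = 1257
  C–O: 1 × 346 = 346
  O–H: 3 × 454 = 1362
  Σ(formed) = 2965 kJ
ΔH = Σ(broken) − Σ(formed) = 3006 − 2965 = +41 kJ

ΔH ≈ +41 kJ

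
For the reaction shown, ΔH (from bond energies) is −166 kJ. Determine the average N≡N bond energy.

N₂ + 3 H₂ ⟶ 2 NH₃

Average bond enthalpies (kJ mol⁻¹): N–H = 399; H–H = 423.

D(N≡N) ≈ 959 kJ/mol

Let D be the N≡N bond energy.
Σ(broken) = 3×423 + 1×D = 1269 + D
Σ(formed) = 6×399 = 2394
ΔH = Σ(broken) − Σ(formed) = (1269 + D) − (2394) = −1125 + D
Setting this equal to −166 kJ gives D = 959 kJ/mol.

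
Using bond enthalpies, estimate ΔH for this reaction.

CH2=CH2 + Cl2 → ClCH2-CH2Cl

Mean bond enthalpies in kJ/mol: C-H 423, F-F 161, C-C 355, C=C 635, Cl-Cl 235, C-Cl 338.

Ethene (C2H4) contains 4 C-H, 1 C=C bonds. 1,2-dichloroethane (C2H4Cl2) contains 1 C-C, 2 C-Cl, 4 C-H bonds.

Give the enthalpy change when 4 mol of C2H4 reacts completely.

ΔH = −644 kJ

Bonds broken (reactants):
  C-H: 4 × 423 = 1692
  C=C: 1 × 635 = 635
  Cl-Cl: 1 × 235 = 235
  Σ(broken) = 2562 kJ
Bonds formed (products):
  C-C: 1 × 355 = 355
  C-Cl: 2 × 338 = 676
  C-H: 4 × 423 = 1692
  Σ(formed) = 2723 kJ
ΔH = Σ(broken) − Σ(formed) = 2562 − 2723 = −161 kJ
For 4× the reaction as written: 4 × (−161) = −644 kJ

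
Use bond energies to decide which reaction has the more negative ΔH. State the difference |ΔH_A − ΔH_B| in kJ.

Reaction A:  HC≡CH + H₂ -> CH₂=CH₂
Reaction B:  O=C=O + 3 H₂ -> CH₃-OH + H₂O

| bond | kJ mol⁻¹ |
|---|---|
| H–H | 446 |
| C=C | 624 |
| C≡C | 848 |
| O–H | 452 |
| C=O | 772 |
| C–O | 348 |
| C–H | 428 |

Reaction A, by 80 kJ

Reaction A:
  Bonds broken (reactants):
    C≡C: 1 × 848 = 848
    C–H: 2 × 428 = 856
    H–H: 1 × 446 = 446
    Σ(broken) = 2150 kJ
  Bonds formed (products):
    C–H: 4 × 428 = 1712
    C=C: 1 × 624 = 624
    Σ(formed) = 2336 kJ
  ΔH_A = 2150 − 2336 = −186 kJ
Reaction B:
  Bonds broken (reactants):
    C=O: 2 × 772 = 1544
    H–H: 3 × 446 = 1338
    Σ(broken) = 2882 kJ
  Bonds formed (products):
    C–H: 3 × 428 = 1284
    C–O: 1 × 348 = 348
    O–H: 3 × 452 = 1356
    Σ(formed) = 2988 kJ
  ΔH_B = 2882 − 2988 = −106 kJ
ΔH_A − ΔH_B = −80 kJ, so reaction A has the more negative ΔH; |ΔH_A − ΔH_B| = 80 kJ.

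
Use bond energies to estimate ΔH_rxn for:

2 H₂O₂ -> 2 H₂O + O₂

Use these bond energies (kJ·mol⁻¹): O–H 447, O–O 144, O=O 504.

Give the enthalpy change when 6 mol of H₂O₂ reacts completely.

ΔH = −648 kJ

Bonds broken (reactants):
  O–H: 4 × 447 = 1788
  O–O: 2 × 144 = 288
  Σ(broken) = 2076 kJ
Bonds formed (products):
  O–H: 4 × 447 = 1788
  O=O: 1 × 504 = 504
  Σ(formed) = 2292 kJ
ΔH = Σ(broken) − Σ(formed) = 2076 − 2292 = −216 kJ
For 3× the reaction as written: 3 × (−216) = −648 kJ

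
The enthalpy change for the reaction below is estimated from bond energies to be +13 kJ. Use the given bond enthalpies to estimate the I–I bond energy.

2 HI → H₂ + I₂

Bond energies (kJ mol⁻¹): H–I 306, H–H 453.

Let D be the I–I bond energy.
Σ(broken) = 2×306 = 612
Σ(formed) = 1×453 + 1×D = 453 + D
ΔH = Σ(broken) − Σ(formed) = (612) − (453 + D) = +159 − D
Setting this equal to +13 kJ gives D = 146 kJ/mol.

D(I–I) ≈ 146 kJ/mol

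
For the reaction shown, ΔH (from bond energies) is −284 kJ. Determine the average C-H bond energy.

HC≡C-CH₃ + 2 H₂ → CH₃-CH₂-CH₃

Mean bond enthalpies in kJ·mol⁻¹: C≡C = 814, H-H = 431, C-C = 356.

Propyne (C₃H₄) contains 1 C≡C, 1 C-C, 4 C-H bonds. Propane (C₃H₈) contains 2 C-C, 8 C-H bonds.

Let D be the C-H bond energy.
Σ(broken) = 1×814 + 1×356 + 4×D + 2×431 = 2032 + 4D
Σ(formed) = 2×356 + 8×D = 712 + 8D
ΔH = Σ(broken) − Σ(formed) = (2032 + 4D) − (712 + 8D) = +1320 − 4D
Setting this equal to −284 kJ gives 4D = 1604, so D = 401 kJ/mol.

D(C-H) ≈ 401 kJ/mol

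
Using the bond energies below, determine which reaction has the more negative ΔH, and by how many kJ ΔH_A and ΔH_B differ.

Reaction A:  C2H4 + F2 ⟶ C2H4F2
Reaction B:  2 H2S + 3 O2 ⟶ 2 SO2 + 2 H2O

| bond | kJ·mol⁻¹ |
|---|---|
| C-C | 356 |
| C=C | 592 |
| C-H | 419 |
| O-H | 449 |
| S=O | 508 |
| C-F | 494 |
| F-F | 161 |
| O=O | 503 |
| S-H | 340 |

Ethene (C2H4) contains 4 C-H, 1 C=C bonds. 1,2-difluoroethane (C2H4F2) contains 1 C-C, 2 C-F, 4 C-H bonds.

Reaction B, by 368 kJ

Reaction A:
  Bonds broken (reactants):
    C-H: 4 × 419 = 1676
    C=C: 1 × 592 = 592
    F-F: 1 × 161 = 161
    Σ(broken) = 2429 kJ
  Bonds formed (products):
    C-C: 1 × 356 = 356
    C-F: 2 × 494 = 988
    C-H: 4 × 419 = 1676
    Σ(formed) = 3020 kJ
  ΔH_A = 2429 − 3020 = −591 kJ
Reaction B:
  Bonds broken (reactants):
    O=O: 3 × 503 = 1509
    S-H: 4 × 340 = 1360
    Σ(broken) = 2869 kJ
  Bonds formed (products):
    O-H: 4 × 449 = 1796
    S=O: 4 × 508 = 2032
    Σ(formed) = 3828 kJ
  ΔH_B = 2869 − 3828 = −959 kJ
ΔH_A − ΔH_B = +368 kJ, so reaction B has the more negative ΔH; |ΔH_A − ΔH_B| = 368 kJ.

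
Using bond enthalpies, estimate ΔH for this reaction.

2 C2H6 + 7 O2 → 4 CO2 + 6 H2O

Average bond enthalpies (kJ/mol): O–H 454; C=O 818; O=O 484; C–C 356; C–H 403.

Bonds broken (reactants):
  C–C: 2 × 356 = 712
  C–H: 12 × 403 = 4836
  O=O: 7 × 484 = 3388
  Σ(broken) = 8936 kJ
Bonds formed (products):
  C=O: 8 × 818 = 6544
  O–H: 12 × 454 = 5448
  Σ(formed) = 11992 kJ
ΔH = Σ(broken) − Σ(formed) = 8936 − 11992 = −3056 kJ

ΔH ≈ −3056 kJ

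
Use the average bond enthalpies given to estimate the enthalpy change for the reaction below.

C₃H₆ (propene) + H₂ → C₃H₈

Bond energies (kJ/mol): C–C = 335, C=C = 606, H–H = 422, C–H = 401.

Bonds broken (reactants):
  C–C: 1 × 335 = 335
  C–H: 6 × 401 = 2406
  C=C: 1 × 606 = 606
  H–H: 1 × 422 = 422
  Σ(broken) = 3769 kJ
Bonds formed (products):
  C–C: 2 × 335 = 670
  C–H: 8 × 401 = 3208
  Σ(formed) = 3878 kJ
ΔH = Σ(broken) − Σ(formed) = 3769 − 3878 = −109 kJ

ΔH ≈ −109 kJ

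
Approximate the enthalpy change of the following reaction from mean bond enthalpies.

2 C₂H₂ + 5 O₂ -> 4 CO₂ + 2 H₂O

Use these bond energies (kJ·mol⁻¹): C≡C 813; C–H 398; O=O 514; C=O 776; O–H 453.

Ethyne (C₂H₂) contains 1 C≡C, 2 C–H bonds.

Bonds broken (reactants):
  C≡C: 2 × 813 = 1626
  C–H: 4 × 398 = 1592
  O=O: 5 × 514 = 2570
  Σ(broken) = 5788 kJ
Bonds formed (products):
  C=O: 8 × 776 = 6208
  O–H: 4 × 453 = 1812
  Σ(formed) = 8020 kJ
ΔH = Σ(broken) − Σ(formed) = 5788 − 8020 = −2232 kJ

ΔH ≈ −2232 kJ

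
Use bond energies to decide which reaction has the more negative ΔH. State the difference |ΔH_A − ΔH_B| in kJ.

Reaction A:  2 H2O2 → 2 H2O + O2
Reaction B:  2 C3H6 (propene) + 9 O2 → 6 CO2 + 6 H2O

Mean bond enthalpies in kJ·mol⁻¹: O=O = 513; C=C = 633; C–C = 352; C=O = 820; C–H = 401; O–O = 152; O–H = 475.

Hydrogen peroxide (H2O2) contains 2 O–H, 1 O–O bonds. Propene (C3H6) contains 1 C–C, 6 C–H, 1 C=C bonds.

Reaction A:
  Bonds broken (reactants):
    O–H: 4 × 475 = 1900
    O–O: 2 × 152 = 304
    Σ(broken) = 2204 kJ
  Bonds formed (products):
    O–H: 4 × 475 = 1900
    O=O: 1 × 513 = 513
    Σ(formed) = 2413 kJ
  ΔH_A = 2204 − 2413 = −209 kJ
Reaction B:
  Bonds broken (reactants):
    C–C: 2 × 352 = 704
    C–H: 12 × 401 = 4812
    C=C: 2 × 633 = 1266
    O=O: 9 × 513 = 4617
    Σ(broken) = 11399 kJ
  Bonds formed (products):
    C=O: 12 × 820 = 9840
    O–H: 12 × 475 = 5700
    Σ(formed) = 15540 kJ
  ΔH_B = 11399 − 15540 = −4141 kJ
ΔH_A − ΔH_B = +3932 kJ, so reaction B has the more negative ΔH; |ΔH_A − ΔH_B| = 3932 kJ.

Reaction B, by 3932 kJ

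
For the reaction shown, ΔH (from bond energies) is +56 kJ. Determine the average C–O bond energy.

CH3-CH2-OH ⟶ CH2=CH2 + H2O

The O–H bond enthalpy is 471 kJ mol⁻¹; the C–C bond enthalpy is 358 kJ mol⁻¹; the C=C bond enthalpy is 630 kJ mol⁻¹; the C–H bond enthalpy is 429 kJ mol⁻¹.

Let D be the C–O bond energy.
Σ(broken) = 1×358 + 5×429 + 1×D + 1×471 = 2974 + D
Σ(formed) = 4×429 + 1×630 + 2×471 = 3288
ΔH = Σ(broken) − Σ(formed) = (2974 + D) − (3288) = −314 + D
Setting this equal to +56 kJ gives D = 370 kJ/mol.

D(C–O) ≈ 370 kJ/mol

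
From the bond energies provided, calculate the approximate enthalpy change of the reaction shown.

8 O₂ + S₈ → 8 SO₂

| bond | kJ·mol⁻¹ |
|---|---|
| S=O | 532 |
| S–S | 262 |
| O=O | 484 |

ΔH ≈ −2544 kJ

Bonds broken (reactants):
  O=O: 8 × 484 = 3872
  S–S: 8 × 262 = 2096
  Σ(broken) = 5968 kJ
Bonds formed (products):
  S=O: 16 × 532 = 8512
  Σ(formed) = 8512 kJ
ΔH = Σ(broken) − Σ(formed) = 5968 − 8512 = −2544 kJ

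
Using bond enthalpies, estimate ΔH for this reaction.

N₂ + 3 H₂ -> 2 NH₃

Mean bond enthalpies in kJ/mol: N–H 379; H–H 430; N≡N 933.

ΔH ≈ −51 kJ

Bonds broken (reactants):
  H–H: 3 × 430 = 1290
  N≡N: 1 × 933 = 933
  Σ(broken) = 2223 kJ
Bonds formed (products):
  N–H: 6 × 379 = 2274
  Σ(formed) = 2274 kJ
ΔH = Σ(broken) − Σ(formed) = 2223 − 2274 = −51 kJ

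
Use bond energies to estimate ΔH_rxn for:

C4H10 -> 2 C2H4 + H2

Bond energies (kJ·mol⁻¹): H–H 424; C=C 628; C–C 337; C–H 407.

Bonds broken (reactants):
  C–C: 3 × 337 = 1011
  C–H: 10 × 407 = 4070
  Σ(broken) = 5081 kJ
Bonds formed (products):
  C–H: 8 × 407 = 3256
  C=C: 2 × 628 = 1256
  H–H: 1 × 424 = 424
  Σ(formed) = 4936 kJ
ΔH = Σ(broken) − Σ(formed) = 5081 − 4936 = +145 kJ

ΔH ≈ +145 kJ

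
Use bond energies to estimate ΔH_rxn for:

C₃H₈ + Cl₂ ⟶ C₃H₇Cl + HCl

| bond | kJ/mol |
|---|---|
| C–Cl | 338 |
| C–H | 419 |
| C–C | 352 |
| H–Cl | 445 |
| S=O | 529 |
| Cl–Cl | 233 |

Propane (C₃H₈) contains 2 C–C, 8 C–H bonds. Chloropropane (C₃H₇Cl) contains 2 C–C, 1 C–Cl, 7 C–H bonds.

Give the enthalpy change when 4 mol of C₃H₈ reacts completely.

ΔH = −524 kJ

Bonds broken (reactants):
  C–C: 2 × 352 = 704
  C–H: 8 × 419 = 3352
  Cl–Cl: 1 × 233 = 233
  Σ(broken) = 4289 kJ
Bonds formed (products):
  C–C: 2 × 352 = 704
  C–Cl: 1 × 338 = 338
  C–H: 7 × 419 = 2933
  H–Cl: 1 × 445 = 445
  Σ(formed) = 4420 kJ
ΔH = Σ(broken) − Σ(formed) = 4289 − 4420 = −131 kJ
For 4× the reaction as written: 4 × (−131) = −524 kJ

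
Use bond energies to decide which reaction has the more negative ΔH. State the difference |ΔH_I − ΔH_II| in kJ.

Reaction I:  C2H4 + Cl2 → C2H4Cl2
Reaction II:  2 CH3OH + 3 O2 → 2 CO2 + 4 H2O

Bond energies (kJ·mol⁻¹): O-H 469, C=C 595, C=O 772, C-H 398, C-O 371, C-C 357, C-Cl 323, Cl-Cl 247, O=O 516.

Reaction II, by 1063 kJ

Reaction I:
  Bonds broken (reactants):
    C-H: 4 × 398 = 1592
    C=C: 1 × 595 = 595
    Cl-Cl: 1 × 247 = 247
    Σ(broken) = 2434 kJ
  Bonds formed (products):
    C-C: 1 × 357 = 357
    C-Cl: 2 × 323 = 646
    C-H: 4 × 398 = 1592
    Σ(formed) = 2595 kJ
  ΔH_I = 2434 − 2595 = −161 kJ
Reaction II:
  Bonds broken (reactants):
    C-H: 6 × 398 = 2388
    C-O: 2 × 371 = 742
    O-H: 2 × 469 = 938
    O=O: 3 × 516 = 1548
    Σ(broken) = 5616 kJ
  Bonds formed (products):
    C=O: 4 × 772 = 3088
    O-H: 8 × 469 = 3752
    Σ(formed) = 6840 kJ
  ΔH_II = 5616 − 6840 = −1224 kJ
ΔH_I − ΔH_II = +1063 kJ, so reaction II has the more negative ΔH; |ΔH_I − ΔH_II| = 1063 kJ.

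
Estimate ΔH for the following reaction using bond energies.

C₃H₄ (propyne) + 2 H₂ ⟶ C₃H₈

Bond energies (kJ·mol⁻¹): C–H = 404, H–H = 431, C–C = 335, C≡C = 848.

Bonds broken (reactants):
  C≡C: 1 × 848 = 848
  C–C: 1 × 335 = 335
  C–H: 4 × 404 = 1616
  H–H: 2 × 431 = 862
  Σ(broken) = 3661 kJ
Bonds formed (products):
  C–C: 2 × 335 = 670
  C–H: 8 × 404 = 3232
  Σ(formed) = 3902 kJ
ΔH = Σ(broken) − Σ(formed) = 3661 − 3902 = −241 kJ

ΔH ≈ −241 kJ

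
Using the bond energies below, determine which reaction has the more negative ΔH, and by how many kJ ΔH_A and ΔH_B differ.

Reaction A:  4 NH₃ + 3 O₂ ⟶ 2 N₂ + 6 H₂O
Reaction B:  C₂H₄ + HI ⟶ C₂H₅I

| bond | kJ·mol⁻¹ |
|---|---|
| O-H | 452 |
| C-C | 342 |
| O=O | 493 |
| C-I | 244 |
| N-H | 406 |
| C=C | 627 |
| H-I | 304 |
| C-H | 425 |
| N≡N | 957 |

Reaction A, by 907 kJ

Reaction A:
  Bonds broken (reactants):
    N-H: 12 × 406 = 4872
    O=O: 3 × 493 = 1479
    Σ(broken) = 6351 kJ
  Bonds formed (products):
    N≡N: 2 × 957 = 1914
    O-H: 12 × 452 = 5424
    Σ(formed) = 7338 kJ
  ΔH_A = 6351 − 7338 = −987 kJ
Reaction B:
  Bonds broken (reactants):
    C-H: 4 × 425 = 1700
    C=C: 1 × 627 = 627
    H-I: 1 × 304 = 304
    Σ(broken) = 2631 kJ
  Bonds formed (products):
    C-C: 1 × 342 = 342
    C-H: 5 × 425 = 2125
    C-I: 1 × 244 = 244
    Σ(formed) = 2711 kJ
  ΔH_B = 2631 − 2711 = −80 kJ
ΔH_A − ΔH_B = −907 kJ, so reaction A has the more negative ΔH; |ΔH_A − ΔH_B| = 907 kJ.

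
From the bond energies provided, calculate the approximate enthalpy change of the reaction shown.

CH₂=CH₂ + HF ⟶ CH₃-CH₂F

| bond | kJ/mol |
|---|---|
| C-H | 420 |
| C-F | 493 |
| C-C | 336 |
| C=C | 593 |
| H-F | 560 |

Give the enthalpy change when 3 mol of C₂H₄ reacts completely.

Bonds broken (reactants):
  C-H: 4 × 420 = 1680
  C=C: 1 × 593 = 593
  H-F: 1 × 560 = 560
  Σ(broken) = 2833 kJ
Bonds formed (products):
  C-C: 1 × 336 = 336
  C-F: 1 × 493 = 493
  C-H: 5 × 420 = 2100
  Σ(formed) = 2929 kJ
ΔH = Σ(broken) − Σ(formed) = 2833 − 2929 = −96 kJ
For 3× the reaction as written: 3 × (−96) = −288 kJ

ΔH = −288 kJ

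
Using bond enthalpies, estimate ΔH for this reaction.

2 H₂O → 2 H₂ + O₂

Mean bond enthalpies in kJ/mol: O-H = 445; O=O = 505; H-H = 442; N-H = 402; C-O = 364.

ΔH ≈ +391 kJ

Bonds broken (reactants):
  O-H: 4 × 445 = 1780
  Σ(broken) = 1780 kJ
Bonds formed (products):
  H-H: 2 × 442 = 884
  O=O: 1 × 505 = 505
  Σ(formed) = 1389 kJ
ΔH = Σ(broken) − Σ(formed) = 1780 − 1389 = +391 kJ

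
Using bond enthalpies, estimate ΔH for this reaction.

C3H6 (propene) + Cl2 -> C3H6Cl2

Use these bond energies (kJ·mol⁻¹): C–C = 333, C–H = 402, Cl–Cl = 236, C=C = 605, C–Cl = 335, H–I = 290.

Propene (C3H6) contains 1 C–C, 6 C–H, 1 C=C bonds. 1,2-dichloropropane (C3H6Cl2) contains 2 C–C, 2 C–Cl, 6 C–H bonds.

Bonds broken (reactants):
  C–C: 1 × 333 = 333
  C–H: 6 × 402 = 2412
  C=C: 1 × 605 = 605
  Cl–Cl: 1 × 236 = 236
  Σ(broken) = 3586 kJ
Bonds formed (products):
  C–C: 2 × 333 = 666
  C–Cl: 2 × 335 = 670
  C–H: 6 × 402 = 2412
  Σ(formed) = 3748 kJ
ΔH = Σ(broken) − Σ(formed) = 3586 − 3748 = −162 kJ

ΔH ≈ −162 kJ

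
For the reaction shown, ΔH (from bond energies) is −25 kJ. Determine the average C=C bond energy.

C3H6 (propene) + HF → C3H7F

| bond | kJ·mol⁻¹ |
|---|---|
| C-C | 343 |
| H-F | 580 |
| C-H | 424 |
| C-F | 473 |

Let D be the C=C bond energy.
Σ(broken) = 1×343 + 6×424 + 1×D + 1×580 = 3467 + D
Σ(formed) = 2×343 + 1×473 + 7×424 = 4127
ΔH = Σ(broken) − Σ(formed) = (3467 + D) − (4127) = −660 + D
Setting this equal to −25 kJ gives D = 635 kJ/mol.

D(C=C) ≈ 635 kJ/mol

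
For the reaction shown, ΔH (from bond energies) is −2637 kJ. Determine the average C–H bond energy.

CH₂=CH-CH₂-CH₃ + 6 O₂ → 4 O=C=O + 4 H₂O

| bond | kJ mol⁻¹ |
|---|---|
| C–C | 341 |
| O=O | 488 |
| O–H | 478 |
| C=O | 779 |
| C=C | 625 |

D(C–H) ≈ 398 kJ/mol

Let D be the C–H bond energy.
Σ(broken) = 2×341 + 8×D + 1×625 + 6×488 = 4235 + 8D
Σ(formed) = 8×779 + 8×478 = 10056
ΔH = Σ(broken) − Σ(formed) = (4235 + 8D) − (10056) = −5821 + 8D
Setting this equal to −2637 kJ gives 8D = 3184, so D = 398 kJ/mol.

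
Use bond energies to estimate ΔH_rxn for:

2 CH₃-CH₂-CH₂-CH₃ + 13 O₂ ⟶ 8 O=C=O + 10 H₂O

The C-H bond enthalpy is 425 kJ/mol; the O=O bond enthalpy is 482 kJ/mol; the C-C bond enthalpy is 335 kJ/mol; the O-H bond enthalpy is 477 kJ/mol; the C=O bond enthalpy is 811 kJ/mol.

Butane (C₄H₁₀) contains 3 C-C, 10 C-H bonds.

ΔH ≈ −5740 kJ

Bonds broken (reactants):
  C-C: 6 × 335 = 2010
  C-H: 20 × 425 = 8500
  O=O: 13 × 482 = 6266
  Σ(broken) = 16776 kJ
Bonds formed (products):
  C=O: 16 × 811 = 12976
  O-H: 20 × 477 = 9540
  Σ(formed) = 22516 kJ
ΔH = Σ(broken) − Σ(formed) = 16776 − 22516 = −5740 kJ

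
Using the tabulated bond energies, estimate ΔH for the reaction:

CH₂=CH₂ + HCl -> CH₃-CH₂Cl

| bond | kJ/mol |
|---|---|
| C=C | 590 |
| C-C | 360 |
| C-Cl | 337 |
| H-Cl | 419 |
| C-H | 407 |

ΔH ≈ −95 kJ

Bonds broken (reactants):
  C-H: 4 × 407 = 1628
  C=C: 1 × 590 = 590
  H-Cl: 1 × 419 = 419
  Σ(broken) = 2637 kJ
Bonds formed (products):
  C-C: 1 × 360 = 360
  C-Cl: 1 × 337 = 337
  C-H: 5 × 407 = 2035
  Σ(formed) = 2732 kJ
ΔH = Σ(broken) − Σ(formed) = 2637 − 2732 = −95 kJ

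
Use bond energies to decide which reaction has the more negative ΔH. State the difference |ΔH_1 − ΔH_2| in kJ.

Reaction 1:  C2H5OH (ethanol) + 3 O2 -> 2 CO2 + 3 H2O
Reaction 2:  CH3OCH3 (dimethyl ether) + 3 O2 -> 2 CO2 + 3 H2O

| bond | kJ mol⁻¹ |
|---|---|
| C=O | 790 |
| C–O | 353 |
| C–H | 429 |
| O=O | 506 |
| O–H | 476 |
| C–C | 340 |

Reaction 1:
  Bonds broken (reactants):
    C–C: 1 × 340 = 340
    C–H: 5 × 429 = 2145
    C–O: 1 × 353 = 353
    O–H: 1 × 476 = 476
    O=O: 3 × 506 = 1518
    Σ(broken) = 4832 kJ
  Bonds formed (products):
    C=O: 4 × 790 = 3160
    O–H: 6 × 476 = 2856
    Σ(formed) = 6016 kJ
  ΔH_1 = 4832 − 6016 = −1184 kJ
Reaction 2:
  Bonds broken (reactants):
    C–H: 6 × 429 = 2574
    C–O: 2 × 353 = 706
    O=O: 3 × 506 = 1518
    Σ(broken) = 4798 kJ
  Bonds formed (products):
    C=O: 4 × 790 = 3160
    O–H: 6 × 476 = 2856
    Σ(formed) = 6016 kJ
  ΔH_2 = 4798 − 6016 = −1218 kJ
ΔH_1 − ΔH_2 = +34 kJ, so reaction 2 has the more negative ΔH; |ΔH_1 − ΔH_2| = 34 kJ.

Reaction 2, by 34 kJ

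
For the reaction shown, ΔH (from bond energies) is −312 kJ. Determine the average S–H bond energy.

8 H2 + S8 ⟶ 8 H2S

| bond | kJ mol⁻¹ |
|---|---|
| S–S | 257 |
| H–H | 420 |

Let D be the S–H bond energy.
Σ(broken) = 8×420 + 8×257 = 5416
Σ(formed) = 16×D = 16D
ΔH = Σ(broken) − Σ(formed) = (5416) − (16D) = +5416 − 16D
Setting this equal to −312 kJ gives 16D = 5728, so D = 358 kJ/mol.

D(S–H) ≈ 358 kJ/mol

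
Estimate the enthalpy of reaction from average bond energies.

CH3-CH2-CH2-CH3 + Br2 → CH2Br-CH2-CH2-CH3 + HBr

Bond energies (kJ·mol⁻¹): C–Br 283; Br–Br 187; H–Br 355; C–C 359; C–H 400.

Bonds broken (reactants):
  Br–Br: 1 × 187 = 187
  C–C: 3 × 359 = 1077
  C–H: 10 × 400 = 4000
  Σ(broken) = 5264 kJ
Bonds formed (products):
  C–Br: 1 × 283 = 283
  C–C: 3 × 359 = 1077
  C–H: 9 × 400 = 3600
  H–Br: 1 × 355 = 355
  Σ(formed) = 5315 kJ
ΔH = Σ(broken) − Σ(formed) = 5264 − 5315 = −51 kJ

ΔH ≈ −51 kJ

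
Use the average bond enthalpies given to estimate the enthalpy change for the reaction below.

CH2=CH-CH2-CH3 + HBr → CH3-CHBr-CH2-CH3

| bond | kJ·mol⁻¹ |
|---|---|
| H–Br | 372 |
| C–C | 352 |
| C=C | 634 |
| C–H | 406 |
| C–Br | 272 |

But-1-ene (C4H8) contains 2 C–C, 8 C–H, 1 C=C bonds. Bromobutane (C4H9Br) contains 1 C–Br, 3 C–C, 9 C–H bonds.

Bonds broken (reactants):
  C–C: 2 × 352 = 704
  C–H: 8 × 406 = 3248
  C=C: 1 × 634 = 634
  H–Br: 1 × 372 = 372
  Σ(broken) = 4958 kJ
Bonds formed (products):
  C–Br: 1 × 272 = 272
  C–C: 3 × 352 = 1056
  C–H: 9 × 406 = 3654
  Σ(formed) = 4982 kJ
ΔH = Σ(broken) − Σ(formed) = 4958 − 4982 = −24 kJ

ΔH ≈ −24 kJ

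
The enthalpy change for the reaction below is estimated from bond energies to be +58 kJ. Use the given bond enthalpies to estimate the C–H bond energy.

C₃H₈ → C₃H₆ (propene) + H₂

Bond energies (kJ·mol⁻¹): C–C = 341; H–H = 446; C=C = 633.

Let D be the C–H bond energy.
Σ(broken) = 2×341 + 8×D = 682 + 8D
Σ(formed) = 1×341 + 6×D + 1×633 + 1×446 = 1420 + 6D
ΔH = Σ(broken) − Σ(formed) = (682 + 8D) − (1420 + 6D) = −738 + 2D
Setting this equal to +58 kJ gives 2D = 796, so D = 398 kJ/mol.

D(C–H) ≈ 398 kJ/mol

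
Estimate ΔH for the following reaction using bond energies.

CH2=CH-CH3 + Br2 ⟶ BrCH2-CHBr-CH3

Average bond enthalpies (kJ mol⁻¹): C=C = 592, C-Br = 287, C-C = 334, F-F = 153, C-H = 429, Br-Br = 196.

ΔH ≈ −120 kJ

Bonds broken (reactants):
  Br-Br: 1 × 196 = 196
  C-C: 1 × 334 = 334
  C-H: 6 × 429 = 2574
  C=C: 1 × 592 = 592
  Σ(broken) = 3696 kJ
Bonds formed (products):
  C-Br: 2 × 287 = 574
  C-C: 2 × 334 = 668
  C-H: 6 × 429 = 2574
  Σ(formed) = 3816 kJ
ΔH = Σ(broken) − Σ(formed) = 3696 − 3816 = −120 kJ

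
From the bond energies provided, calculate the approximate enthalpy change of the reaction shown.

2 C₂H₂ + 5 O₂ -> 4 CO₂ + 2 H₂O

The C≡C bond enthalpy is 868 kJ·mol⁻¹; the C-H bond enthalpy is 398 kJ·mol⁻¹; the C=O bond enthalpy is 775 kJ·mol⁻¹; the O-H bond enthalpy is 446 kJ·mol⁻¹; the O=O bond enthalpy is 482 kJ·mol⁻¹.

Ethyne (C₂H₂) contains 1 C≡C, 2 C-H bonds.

Bonds broken (reactants):
  C≡C: 2 × 868 = 1736
  C-H: 4 × 398 = 1592
  O=O: 5 × 482 = 2410
  Σ(broken) = 5738 kJ
Bonds formed (products):
  C=O: 8 × 775 = 6200
  O-H: 4 × 446 = 1784
  Σ(formed) = 7984 kJ
ΔH = Σ(broken) − Σ(formed) = 5738 − 7984 = −2246 kJ

ΔH ≈ −2246 kJ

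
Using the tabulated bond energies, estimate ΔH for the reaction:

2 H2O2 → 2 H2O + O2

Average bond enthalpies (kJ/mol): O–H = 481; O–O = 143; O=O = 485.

Bonds broken (reactants):
  O–H: 4 × 481 = 1924
  O–O: 2 × 143 = 286
  Σ(broken) = 2210 kJ
Bonds formed (products):
  O–H: 4 × 481 = 1924
  O=O: 1 × 485 = 485
  Σ(formed) = 2409 kJ
ΔH = Σ(broken) − Σ(formed) = 2210 − 2409 = −199 kJ

ΔH ≈ −199 kJ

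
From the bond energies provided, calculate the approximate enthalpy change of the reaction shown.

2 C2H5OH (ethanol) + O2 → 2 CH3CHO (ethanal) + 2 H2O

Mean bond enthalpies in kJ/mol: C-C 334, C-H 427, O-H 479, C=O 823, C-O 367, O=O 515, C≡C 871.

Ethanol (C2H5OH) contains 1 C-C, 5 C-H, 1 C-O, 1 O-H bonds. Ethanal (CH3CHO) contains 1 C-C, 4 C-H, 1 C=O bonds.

Bonds broken (reactants):
  C-C: 2 × 334 = 668
  C-H: 10 × 427 = 4270
  C-O: 2 × 367 = 734
  O-H: 2 × 479 = 958
  O=O: 1 × 515 = 515
  Σ(broken) = 7145 kJ
Bonds formed (products):
  C-C: 2 × 334 = 668
  C-H: 8 × 427 = 3416
  C=O: 2 × 823 = 1646
  O-H: 4 × 479 = 1916
  Σ(formed) = 7646 kJ
ΔH = Σ(broken) − Σ(formed) = 7145 − 7646 = −501 kJ

ΔH ≈ −501 kJ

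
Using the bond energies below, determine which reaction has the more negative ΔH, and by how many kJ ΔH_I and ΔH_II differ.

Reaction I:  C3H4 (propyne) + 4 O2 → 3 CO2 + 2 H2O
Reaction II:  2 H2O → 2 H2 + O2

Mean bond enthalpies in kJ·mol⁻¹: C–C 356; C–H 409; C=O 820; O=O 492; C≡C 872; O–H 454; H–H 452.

Reaction I:
  Bonds broken (reactants):
    C≡C: 1 × 872 = 872
    C–C: 1 × 356 = 356
    C–H: 4 × 409 = 1636
    O=O: 4 × 492 = 1968
    Σ(broken) = 4832 kJ
  Bonds formed (products):
    C=O: 6 × 820 = 4920
    O–H: 4 × 454 = 1816
    Σ(formed) = 6736 kJ
  ΔH_I = 4832 − 6736 = −1904 kJ
Reaction II:
  Bonds broken (reactants):
    O–H: 4 × 454 = 1816
    Σ(broken) = 1816 kJ
  Bonds formed (products):
    H–H: 2 × 452 = 904
    O=O: 1 × 492 = 492
    Σ(formed) = 1396 kJ
  ΔH_II = 1816 − 1396 = +420 kJ
ΔH_I − ΔH_II = −2324 kJ, so reaction I has the more negative ΔH; |ΔH_I − ΔH_II| = 2324 kJ.

Reaction I, by 2324 kJ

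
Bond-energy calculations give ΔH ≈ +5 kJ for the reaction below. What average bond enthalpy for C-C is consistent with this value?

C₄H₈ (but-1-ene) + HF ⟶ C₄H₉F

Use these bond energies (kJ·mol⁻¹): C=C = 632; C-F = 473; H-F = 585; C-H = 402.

Let D be the C-C bond energy.
Σ(broken) = 2×D + 8×402 + 1×632 + 1×585 = 4433 + 2D
Σ(formed) = 3×D + 1×473 + 9×402 = 4091 + 3D
ΔH = Σ(broken) − Σ(formed) = (4433 + 2D) − (4091 + 3D) = +342 − D
Setting this equal to +5 kJ gives D = 337 kJ/mol.

D(C-C) ≈ 337 kJ/mol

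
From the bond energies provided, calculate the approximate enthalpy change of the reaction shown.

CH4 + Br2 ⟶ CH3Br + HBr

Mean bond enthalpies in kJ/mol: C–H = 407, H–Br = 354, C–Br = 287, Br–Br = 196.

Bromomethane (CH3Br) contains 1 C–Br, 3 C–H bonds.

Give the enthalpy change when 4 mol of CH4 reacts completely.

ΔH = −152 kJ

Bonds broken (reactants):
  Br–Br: 1 × 196 = 196
  C–H: 4 × 407 = 1628
  Σ(broken) = 1824 kJ
Bonds formed (products):
  C–Br: 1 × 287 = 287
  C–H: 3 × 407 = 1221
  H–Br: 1 × 354 = 354
  Σ(formed) = 1862 kJ
ΔH = Σ(broken) − Σ(formed) = 1824 − 1862 = −38 kJ
For 4× the reaction as written: 4 × (−38) = −152 kJ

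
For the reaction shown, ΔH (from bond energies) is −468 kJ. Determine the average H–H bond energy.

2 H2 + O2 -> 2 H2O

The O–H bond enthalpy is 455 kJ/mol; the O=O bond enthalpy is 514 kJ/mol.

D(H–H) ≈ 419 kJ/mol

Let D be the H–H bond energy.
Σ(broken) = 2×D + 1×514 = 514 + 2D
Σ(formed) = 4×455 = 1820
ΔH = Σ(broken) − Σ(formed) = (514 + 2D) − (1820) = −1306 + 2D
Setting this equal to −468 kJ gives 2D = 838, so D = 419 kJ/mol.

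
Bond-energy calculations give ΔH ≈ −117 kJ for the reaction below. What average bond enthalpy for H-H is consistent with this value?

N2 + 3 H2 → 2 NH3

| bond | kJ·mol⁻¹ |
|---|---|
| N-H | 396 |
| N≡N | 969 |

D(H-H) ≈ 430 kJ/mol

Let D be the H-H bond energy.
Σ(broken) = 3×D + 1×969 = 969 + 3D
Σ(formed) = 6×396 = 2376
ΔH = Σ(broken) − Σ(formed) = (969 + 3D) − (2376) = −1407 + 3D
Setting this equal to −117 kJ gives 3D = 1290, so D = 430 kJ/mol.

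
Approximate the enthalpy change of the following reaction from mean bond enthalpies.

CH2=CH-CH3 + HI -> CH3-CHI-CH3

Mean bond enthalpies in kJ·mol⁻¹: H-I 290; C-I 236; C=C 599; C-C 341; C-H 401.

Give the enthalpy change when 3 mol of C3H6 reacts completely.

ΔH = −267 kJ

Bonds broken (reactants):
  C-C: 1 × 341 = 341
  C-H: 6 × 401 = 2406
  C=C: 1 × 599 = 599
  H-I: 1 × 290 = 290
  Σ(broken) = 3636 kJ
Bonds formed (products):
  C-C: 2 × 341 = 682
  C-H: 7 × 401 = 2807
  C-I: 1 × 236 = 236
  Σ(formed) = 3725 kJ
ΔH = Σ(broken) − Σ(formed) = 3636 − 3725 = −89 kJ
For 3× the reaction as written: 3 × (−89) = −267 kJ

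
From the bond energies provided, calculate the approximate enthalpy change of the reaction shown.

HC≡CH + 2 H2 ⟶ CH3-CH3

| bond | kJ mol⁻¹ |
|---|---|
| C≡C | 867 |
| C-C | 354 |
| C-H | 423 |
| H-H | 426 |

Bonds broken (reactants):
  C≡C: 1 × 867 = 867
  C-H: 2 × 423 = 846
  H-H: 2 × 426 = 852
  Σ(broken) = 2565 kJ
Bonds formed (products):
  C-C: 1 × 354 = 354
  C-H: 6 × 423 = 2538
  Σ(formed) = 2892 kJ
ΔH = Σ(broken) − Σ(formed) = 2565 − 2892 = −327 kJ

ΔH ≈ −327 kJ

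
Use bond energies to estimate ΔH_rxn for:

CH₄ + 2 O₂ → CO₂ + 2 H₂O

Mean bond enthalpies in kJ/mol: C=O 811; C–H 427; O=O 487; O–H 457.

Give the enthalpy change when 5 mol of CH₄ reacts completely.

Bonds broken (reactants):
  C–H: 4 × 427 = 1708
  O=O: 2 × 487 = 974
  Σ(broken) = 2682 kJ
Bonds formed (products):
  C=O: 2 × 811 = 1622
  O–H: 4 × 457 = 1828
  Σ(formed) = 3450 kJ
ΔH = Σ(broken) − Σ(formed) = 2682 − 3450 = −768 kJ
For 5× the reaction as written: 5 × (−768) = −3840 kJ

ΔH = −3840 kJ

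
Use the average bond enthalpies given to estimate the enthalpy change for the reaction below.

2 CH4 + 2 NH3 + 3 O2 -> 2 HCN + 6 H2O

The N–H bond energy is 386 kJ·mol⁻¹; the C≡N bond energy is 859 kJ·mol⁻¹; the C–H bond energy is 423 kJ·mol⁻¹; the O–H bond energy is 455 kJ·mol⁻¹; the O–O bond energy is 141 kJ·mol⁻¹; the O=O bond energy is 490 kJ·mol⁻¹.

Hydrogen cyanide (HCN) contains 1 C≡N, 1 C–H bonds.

ΔH ≈ −854 kJ

Bonds broken (reactants):
  C–H: 8 × 423 = 3384
  N–H: 6 × 386 = 2316
  O=O: 3 × 490 = 1470
  Σ(broken) = 7170 kJ
Bonds formed (products):
  C≡N: 2 × 859 = 1718
  C–H: 2 × 423 = 846
  O–H: 12 × 455 = 5460
  Σ(formed) = 8024 kJ
ΔH = Σ(broken) − Σ(formed) = 7170 − 8024 = −854 kJ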